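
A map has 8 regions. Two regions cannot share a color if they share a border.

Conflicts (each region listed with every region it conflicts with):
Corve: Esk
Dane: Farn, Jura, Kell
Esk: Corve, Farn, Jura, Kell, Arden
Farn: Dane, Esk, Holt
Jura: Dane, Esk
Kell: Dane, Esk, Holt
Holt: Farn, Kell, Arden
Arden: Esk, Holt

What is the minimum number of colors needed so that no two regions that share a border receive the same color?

2

Esk and Farn conflict, so at least 2 colors are needed.
2 colors suffice: color 1 → {Dane, Esk, Holt}; color 2 → {Corve, Farn, Jura, Kell, Arden}. Every pair that conflicts lands in different colors.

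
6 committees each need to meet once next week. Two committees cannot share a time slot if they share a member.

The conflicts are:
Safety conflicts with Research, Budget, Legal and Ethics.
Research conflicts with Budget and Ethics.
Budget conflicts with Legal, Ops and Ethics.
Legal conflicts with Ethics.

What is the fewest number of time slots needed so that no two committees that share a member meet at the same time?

Safety, Budget, Legal, Ethics pairwise conflict, so at least 4 time slots are needed.
4 time slots suffice: Safety=2, Research=4, Budget=1, Legal=4, Ops=2, Ethics=3. Every pair that conflicts lands in different time slots.

4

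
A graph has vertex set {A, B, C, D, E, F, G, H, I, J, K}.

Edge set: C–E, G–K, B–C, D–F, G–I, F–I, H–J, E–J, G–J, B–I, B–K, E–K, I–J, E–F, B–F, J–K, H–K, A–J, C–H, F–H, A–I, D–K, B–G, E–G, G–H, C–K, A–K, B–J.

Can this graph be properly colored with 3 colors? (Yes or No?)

E, G, J, K are mutually adjacent (a clique of size 4), so at least 4 colors are needed.
So 3 colors are not enough.

No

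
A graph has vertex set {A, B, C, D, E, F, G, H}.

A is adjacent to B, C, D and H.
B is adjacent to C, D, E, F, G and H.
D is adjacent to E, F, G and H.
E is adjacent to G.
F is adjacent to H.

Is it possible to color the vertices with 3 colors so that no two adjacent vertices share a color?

B, D, E, G are pairwise adjacent (a clique of size 4), so at least 4 colors are needed.
So 3 colors are not enough.

No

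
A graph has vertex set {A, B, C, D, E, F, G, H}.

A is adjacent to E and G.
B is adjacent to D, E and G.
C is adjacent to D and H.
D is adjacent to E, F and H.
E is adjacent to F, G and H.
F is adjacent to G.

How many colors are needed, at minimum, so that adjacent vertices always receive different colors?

3

A, E, G are mutually adjacent, so at least 3 colors are needed.
3 colors suffice: color 1 → {C, E}; color 2 → {D, G}; color 3 → {A, B, F, H}. No two adjacent vertices share a color.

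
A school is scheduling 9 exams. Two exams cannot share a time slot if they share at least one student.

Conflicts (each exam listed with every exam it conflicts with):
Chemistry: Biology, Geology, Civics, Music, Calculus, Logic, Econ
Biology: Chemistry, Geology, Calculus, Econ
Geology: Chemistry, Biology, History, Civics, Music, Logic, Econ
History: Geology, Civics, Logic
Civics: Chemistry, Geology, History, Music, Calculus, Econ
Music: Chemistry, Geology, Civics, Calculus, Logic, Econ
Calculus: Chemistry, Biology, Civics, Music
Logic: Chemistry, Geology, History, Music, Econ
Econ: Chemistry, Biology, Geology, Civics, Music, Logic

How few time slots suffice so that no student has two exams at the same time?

Chemistry, Geology, Civics, Music, Econ all conflict with each other, so at least 5 time slots are needed.
A valid assignment using 5 time slots: Chemistry=2, Biology=3, Geology=1, History=2, Civics=3, Music=4, Calculus=1, Logic=3, Econ=5. No two conflicting exams share a time slot.

5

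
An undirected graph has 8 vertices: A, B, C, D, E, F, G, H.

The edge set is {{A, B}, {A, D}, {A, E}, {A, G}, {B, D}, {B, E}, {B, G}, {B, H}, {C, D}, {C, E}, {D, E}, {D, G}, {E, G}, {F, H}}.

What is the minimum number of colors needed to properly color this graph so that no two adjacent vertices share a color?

5

A, B, D, E, G form a clique, so at least 5 colors are needed.
One proper 5-coloring: A=yellow, B=red, C=red, D=blue, E=green, F=red, G=purple, H=blue. Every edge joins two different colors.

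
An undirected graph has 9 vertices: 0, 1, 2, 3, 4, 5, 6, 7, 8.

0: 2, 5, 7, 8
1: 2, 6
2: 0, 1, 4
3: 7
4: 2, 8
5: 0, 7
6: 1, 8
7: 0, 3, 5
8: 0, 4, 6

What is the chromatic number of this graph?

0, 5, 7 are pairwise adjacent, so at least 3 colors are needed.
3 colors suffice: color a → {0, 3, 4, 6}; color b → {2, 7, 8}; color c → {1, 5}. Each edge has distinct colors on its endpoints.

3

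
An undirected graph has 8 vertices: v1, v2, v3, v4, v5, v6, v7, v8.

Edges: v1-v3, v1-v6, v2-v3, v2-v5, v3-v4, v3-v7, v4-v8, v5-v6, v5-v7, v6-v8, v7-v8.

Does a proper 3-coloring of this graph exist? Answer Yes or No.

The chromatic number is 3. The cycle v1-v3-v2-v5-v6-v1 has odd length 5, so it cannot be 2-colored; at least 3 colors are needed.
One proper 3-coloring: v1=G, v2=B, v3=R, v4=B, v5=R, v6=B, v7=B, v8=R.
That is already a proper 3-coloring.

Yes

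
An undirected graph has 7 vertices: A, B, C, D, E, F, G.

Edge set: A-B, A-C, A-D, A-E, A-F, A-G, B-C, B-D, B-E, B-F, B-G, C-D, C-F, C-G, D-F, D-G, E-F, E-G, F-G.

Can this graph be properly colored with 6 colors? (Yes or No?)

Yes

The chromatic number is 6. A, B, C, D, F, G are pairwise adjacent (a clique of size 6), so at least 6 colors are needed.
6 colors suffice: A=2, B=3, C=5, D=6, E=5, F=1, G=4.
That is already a proper 6-coloring.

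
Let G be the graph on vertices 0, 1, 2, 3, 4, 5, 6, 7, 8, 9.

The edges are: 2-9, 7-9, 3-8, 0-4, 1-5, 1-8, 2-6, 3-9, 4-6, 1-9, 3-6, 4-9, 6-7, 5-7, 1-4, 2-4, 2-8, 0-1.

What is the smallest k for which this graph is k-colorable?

3

2, 4, 6 form a triangle, so at least 3 colors are needed.
One proper 3-coloring: 0=b, 1=a, 2=a, 3=a, 4=c, 5=b, 6=b, 7=a, 8=b, 9=b. Each edge has distinct colors on its endpoints.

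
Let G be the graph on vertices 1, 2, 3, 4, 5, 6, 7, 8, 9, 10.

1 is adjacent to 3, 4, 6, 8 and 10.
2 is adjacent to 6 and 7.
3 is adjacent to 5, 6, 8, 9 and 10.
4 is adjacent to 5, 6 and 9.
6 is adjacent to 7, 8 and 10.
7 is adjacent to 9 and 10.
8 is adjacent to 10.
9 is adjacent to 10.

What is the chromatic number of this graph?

5

1, 3, 6, 8, 10 are pairwise adjacent (a clique of size 5), so at least 5 colors are needed.
5 colors suffice: color red → {5, 6, 9}; color blue → {3, 4, 7}; color green → {2, 10}; color yellow → {1}; color purple → {8}. Each edge has distinct colors on its endpoints.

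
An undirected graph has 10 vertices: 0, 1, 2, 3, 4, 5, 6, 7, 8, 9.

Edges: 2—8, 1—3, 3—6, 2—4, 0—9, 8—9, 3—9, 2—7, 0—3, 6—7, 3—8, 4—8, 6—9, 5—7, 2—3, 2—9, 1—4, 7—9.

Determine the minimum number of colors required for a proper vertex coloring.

4

2, 3, 8, 9 form a clique, so at least 4 colors are needed.
4 colors suffice: color red → {4, 5, 9}; color blue → {3, 7}; color green → {0, 1, 2, 6}; color yellow → {8}. No two adjacent vertices share a color.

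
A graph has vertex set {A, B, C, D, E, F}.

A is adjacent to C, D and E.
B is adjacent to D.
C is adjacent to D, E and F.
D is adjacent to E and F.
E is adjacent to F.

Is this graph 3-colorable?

A, C, D, E form a clique, so at least 4 colors are needed.
So 3 colors are not enough.

No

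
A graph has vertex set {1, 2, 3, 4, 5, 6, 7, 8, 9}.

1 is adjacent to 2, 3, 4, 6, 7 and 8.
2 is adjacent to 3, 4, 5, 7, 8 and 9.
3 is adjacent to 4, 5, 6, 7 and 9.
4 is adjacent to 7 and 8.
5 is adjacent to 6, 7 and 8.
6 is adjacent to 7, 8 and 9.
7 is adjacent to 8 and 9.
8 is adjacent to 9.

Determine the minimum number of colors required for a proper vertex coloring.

1, 2, 3, 4, 7 are mutually adjacent (a clique of size 5), so at least 5 colors are needed.
5 colors suffice: color red → {7}; color blue → {3, 8}; color green → {2, 6}; color yellow → {1, 5, 9}; color purple → {4}. Every edge joins two different colors.

5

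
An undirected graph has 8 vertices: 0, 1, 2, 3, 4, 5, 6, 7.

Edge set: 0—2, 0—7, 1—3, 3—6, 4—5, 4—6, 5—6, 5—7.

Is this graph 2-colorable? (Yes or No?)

No

4, 5, 6 are pairwise adjacent, so at least 3 colors are needed.
So 2 colors are not enough.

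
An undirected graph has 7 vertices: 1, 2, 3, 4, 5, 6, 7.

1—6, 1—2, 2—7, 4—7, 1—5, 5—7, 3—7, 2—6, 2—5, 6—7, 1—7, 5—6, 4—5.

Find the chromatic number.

5

1, 2, 5, 6, 7 are pairwise adjacent (a clique of size 5), so at least 5 colors are needed.
5 colors suffice: color a → {7}; color b → {3, 5}; color c → {4, 6}; color d → {2}; color e → {1}. Every edge joins two different colors.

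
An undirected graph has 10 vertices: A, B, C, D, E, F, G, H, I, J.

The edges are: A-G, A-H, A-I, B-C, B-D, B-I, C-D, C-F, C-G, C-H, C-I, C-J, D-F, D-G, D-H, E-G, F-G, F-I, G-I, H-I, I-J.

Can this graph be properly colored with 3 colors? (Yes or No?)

No

C, F, G, I are mutually adjacent (a clique of size 4), so at least 4 colors are needed.
So 3 colors are not enough.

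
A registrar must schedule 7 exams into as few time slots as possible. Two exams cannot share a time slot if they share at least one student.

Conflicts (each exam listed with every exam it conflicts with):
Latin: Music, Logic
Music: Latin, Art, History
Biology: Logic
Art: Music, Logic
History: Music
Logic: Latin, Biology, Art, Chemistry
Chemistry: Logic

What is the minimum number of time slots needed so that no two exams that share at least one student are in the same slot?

2

Latin and Logic conflict, so at least 2 time slots are needed.
2 time slots suffice: Latin=2, Music=1, Biology=2, Art=2, History=2, Logic=1, Chemistry=2. Each listed conflict is separated.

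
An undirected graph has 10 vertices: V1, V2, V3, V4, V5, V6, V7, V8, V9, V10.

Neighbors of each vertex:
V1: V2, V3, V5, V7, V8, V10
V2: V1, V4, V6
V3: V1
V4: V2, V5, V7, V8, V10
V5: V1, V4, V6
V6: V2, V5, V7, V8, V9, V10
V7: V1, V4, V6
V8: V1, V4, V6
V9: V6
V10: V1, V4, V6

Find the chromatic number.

V2 and V6 are adjacent, so at least 2 colors are needed.
2 colors suffice: V1=1, V2=2, V3=2, V4=1, V5=2, V6=1, V7=2, V8=2, V9=2, V10=2. Every edge joins two different colors.

2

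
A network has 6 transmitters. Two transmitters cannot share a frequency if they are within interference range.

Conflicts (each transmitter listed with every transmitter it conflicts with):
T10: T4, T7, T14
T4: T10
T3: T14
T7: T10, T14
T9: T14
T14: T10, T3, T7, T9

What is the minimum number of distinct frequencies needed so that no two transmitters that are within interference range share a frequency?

3

T10, T7, T14 are mutually in conflict, so at least 3 frequencies are needed.
3 frequencies suffice: frequency 1 → {T4, T14}; frequency 2 → {T10, T3, T9}; frequency 3 → {T7}. Every pair that conflicts lands in different frequencies.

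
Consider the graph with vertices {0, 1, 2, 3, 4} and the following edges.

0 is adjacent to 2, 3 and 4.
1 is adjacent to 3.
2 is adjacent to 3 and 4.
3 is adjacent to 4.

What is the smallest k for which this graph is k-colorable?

0, 2, 3, 4 are pairwise adjacent (a clique of size 4), so at least 4 colors are needed.
One proper 4-coloring: 0=b, 1=b, 2=d, 3=a, 4=c. Each edge has distinct colors on its endpoints.

4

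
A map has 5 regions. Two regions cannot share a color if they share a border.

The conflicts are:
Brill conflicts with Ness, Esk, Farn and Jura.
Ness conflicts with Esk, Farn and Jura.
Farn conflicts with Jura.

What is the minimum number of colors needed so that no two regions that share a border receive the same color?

Brill, Ness, Farn, Jura pairwise conflict, so at least 4 colors are needed.
A valid assignment using 4 colors: Brill=2, Ness=1, Esk=3, Farn=4, Jura=3. Each listed conflict is separated.

4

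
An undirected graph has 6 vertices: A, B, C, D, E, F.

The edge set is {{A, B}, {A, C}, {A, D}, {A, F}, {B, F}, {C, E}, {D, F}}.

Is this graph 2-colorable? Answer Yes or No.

A, D, F are mutually adjacent, so at least 3 colors are needed.
So 2 colors are not enough.

No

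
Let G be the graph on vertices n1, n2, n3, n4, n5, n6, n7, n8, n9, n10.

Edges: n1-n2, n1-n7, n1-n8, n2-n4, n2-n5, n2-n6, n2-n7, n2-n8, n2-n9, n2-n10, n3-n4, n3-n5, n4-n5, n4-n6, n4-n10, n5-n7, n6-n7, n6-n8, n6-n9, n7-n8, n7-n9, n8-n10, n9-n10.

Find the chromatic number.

4

n2, n6, n7, n9 are pairwise adjacent (a clique of size 4), so at least 4 colors are needed.
A valid assignment using 4 colors: n1=3, n2=1, n3=1, n4=2, n5=3, n6=3, n7=2, n8=4, n9=4, n10=3. Every edge joins two different colors.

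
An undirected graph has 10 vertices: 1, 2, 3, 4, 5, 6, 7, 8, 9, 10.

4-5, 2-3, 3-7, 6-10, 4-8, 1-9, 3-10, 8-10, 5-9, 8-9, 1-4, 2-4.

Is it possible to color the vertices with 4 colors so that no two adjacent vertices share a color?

Yes

The chromatic number is 3. The cycle 8-10-3-2-4-8 has odd length 5, so it cannot be 2-colored; at least 3 colors are needed.
One proper 3-coloring: 1=b, 2=b, 3=a, 4=a, 5=b, 6=a, 7=b, 8=b, 9=a, 10=c.
Since 4 ≥ 3, a proper 4-coloring certainly exists.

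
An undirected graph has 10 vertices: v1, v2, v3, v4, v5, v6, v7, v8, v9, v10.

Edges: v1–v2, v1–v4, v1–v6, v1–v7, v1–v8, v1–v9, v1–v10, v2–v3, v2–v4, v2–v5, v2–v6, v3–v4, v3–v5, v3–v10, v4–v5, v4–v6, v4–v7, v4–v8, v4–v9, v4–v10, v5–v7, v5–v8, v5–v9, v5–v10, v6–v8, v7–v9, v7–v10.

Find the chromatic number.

4

v2, v3, v4, v5 form a clique, so at least 4 colors are needed.
A valid assignment using 4 colors: v1=2, v2=3, v3=4, v4=1, v5=2, v6=4, v7=4, v8=3, v9=3, v10=3. Each edge has distinct colors on its endpoints.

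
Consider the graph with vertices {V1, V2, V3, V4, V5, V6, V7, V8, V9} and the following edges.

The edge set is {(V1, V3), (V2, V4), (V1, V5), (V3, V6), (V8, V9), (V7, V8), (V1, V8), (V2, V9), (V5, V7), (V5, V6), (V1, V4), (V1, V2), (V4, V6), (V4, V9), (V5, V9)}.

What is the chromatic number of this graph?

V1, V2, V4 are mutually adjacent, so at least 3 colors are needed.
One proper 3-coloring: V1=red, V2=green, V3=blue, V4=blue, V5=blue, V6=red, V7=red, V8=blue, V9=red. Every edge joins two different colors.

3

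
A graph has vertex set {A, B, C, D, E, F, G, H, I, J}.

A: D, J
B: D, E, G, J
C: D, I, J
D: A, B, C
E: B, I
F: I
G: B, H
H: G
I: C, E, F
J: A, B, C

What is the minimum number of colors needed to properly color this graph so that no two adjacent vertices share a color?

The cycle B-E-I-C-J-B has odd length 5, so it cannot be 2-colored; at least 3 colors are needed.
3 colors suffice: A=1, B=1, C=3, D=2, E=2, F=2, G=2, H=1, I=1, J=2. Every edge joins two different colors.

3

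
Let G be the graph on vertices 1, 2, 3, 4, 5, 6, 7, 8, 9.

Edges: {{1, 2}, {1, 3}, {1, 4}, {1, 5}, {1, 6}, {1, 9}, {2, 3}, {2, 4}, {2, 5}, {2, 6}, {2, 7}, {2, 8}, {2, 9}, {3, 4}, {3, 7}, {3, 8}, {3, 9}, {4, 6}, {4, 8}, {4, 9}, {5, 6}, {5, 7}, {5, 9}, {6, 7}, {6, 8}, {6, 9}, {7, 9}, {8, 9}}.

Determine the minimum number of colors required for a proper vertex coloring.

5

2, 4, 6, 8, 9 form a clique, so at least 5 colors are needed.
5 colors suffice: color red → {2}; color blue → {9}; color green → {3, 6}; color yellow → {1, 7, 8}; color purple → {4, 5}. Each edge has distinct colors on its endpoints.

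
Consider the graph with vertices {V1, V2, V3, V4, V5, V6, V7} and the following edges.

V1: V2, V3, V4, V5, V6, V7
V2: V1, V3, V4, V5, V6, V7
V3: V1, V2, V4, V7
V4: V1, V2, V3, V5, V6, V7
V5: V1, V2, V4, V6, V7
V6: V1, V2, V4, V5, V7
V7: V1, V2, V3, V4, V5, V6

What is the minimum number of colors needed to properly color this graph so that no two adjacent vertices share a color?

6

V1, V2, V4, V5, V6, V7 are mutually adjacent (a clique of size 6), so at least 6 colors are needed.
6 colors suffice: color 1 → {V7}; color 2 → {V4}; color 3 → {V1}; color 4 → {V2}; color 5 → {V3, V5}; color 6 → {V6}. Every edge joins two different colors.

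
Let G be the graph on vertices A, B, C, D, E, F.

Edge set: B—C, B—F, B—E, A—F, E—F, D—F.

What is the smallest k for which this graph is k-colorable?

3

B, E, F are pairwise adjacent, so at least 3 colors are needed.
3 colors suffice: A=2, B=2, C=1, D=2, E=3, F=1. Every edge joins two different colors.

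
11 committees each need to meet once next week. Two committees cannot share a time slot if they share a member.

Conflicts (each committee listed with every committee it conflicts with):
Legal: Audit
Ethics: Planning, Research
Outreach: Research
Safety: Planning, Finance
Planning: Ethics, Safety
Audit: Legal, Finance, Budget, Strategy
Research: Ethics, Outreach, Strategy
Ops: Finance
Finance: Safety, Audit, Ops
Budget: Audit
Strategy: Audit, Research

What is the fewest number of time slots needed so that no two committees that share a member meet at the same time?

3

The cycle Planning-Ethics-Research-Strategy-Audit-Finance-Safety-Planning has odd length 7, so it cannot be 2-colored; at least 3 time slots are needed.
3 time slots suffice: time slot 1 → {Planning, Audit, Research, Ops}; time slot 2 → {Legal, Ethics, Outreach, Finance, Budget, Strategy}; time slot 3 → {Safety}. No two conflicting committees share a time slot.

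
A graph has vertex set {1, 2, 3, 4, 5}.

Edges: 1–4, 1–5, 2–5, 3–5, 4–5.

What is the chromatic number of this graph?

1, 4, 5 form a triangle, so at least 3 colors are needed.
3 colors suffice: 1=blue, 2=blue, 3=blue, 4=green, 5=red. Each edge has distinct colors on its endpoints.

3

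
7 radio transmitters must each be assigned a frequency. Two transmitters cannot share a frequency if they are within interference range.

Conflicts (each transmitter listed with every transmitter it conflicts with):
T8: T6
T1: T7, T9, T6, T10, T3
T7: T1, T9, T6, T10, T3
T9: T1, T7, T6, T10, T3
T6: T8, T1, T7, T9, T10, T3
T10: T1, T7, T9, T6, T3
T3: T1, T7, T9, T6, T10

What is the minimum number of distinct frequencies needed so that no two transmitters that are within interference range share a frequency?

6

T1, T7, T9, T6, T10, T3 pairwise conflict, so at least 6 frequencies are needed.
A valid assignment using 6 frequencies: T8=2, T1=3, T7=4, T9=2, T6=1, T10=5, T3=6. Each listed conflict is separated.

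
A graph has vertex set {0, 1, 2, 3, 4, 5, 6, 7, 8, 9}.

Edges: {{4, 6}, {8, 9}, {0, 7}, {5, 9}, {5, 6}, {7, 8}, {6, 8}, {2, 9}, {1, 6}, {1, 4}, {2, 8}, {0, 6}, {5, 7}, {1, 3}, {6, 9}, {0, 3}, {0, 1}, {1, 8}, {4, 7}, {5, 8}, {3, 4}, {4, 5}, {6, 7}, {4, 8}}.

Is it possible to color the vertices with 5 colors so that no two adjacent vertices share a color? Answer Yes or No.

Yes

The chromatic number is 5. 4, 5, 6, 7, 8 are mutually adjacent (a clique of size 5), so at least 5 colors are needed.
5 colors suffice: color a → {0, 8}; color b → {2, 3, 6}; color c → {4, 9}; color d → {1, 7}; color e → {5}.
That is already a proper 5-coloring.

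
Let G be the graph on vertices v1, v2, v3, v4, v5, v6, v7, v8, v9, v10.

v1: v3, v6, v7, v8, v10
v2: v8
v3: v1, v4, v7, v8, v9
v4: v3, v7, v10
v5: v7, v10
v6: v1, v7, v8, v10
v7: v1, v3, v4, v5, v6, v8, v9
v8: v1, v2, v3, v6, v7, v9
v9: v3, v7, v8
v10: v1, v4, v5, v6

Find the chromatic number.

v1, v3, v7, v8 are pairwise adjacent (a clique of size 4), so at least 4 colors are needed.
4 colors suffice: color 1 → {v2, v7, v10}; color 2 → {v4, v5, v8}; color 3 → {v3, v6}; color 4 → {v1, v9}. No two adjacent vertices share a color.

4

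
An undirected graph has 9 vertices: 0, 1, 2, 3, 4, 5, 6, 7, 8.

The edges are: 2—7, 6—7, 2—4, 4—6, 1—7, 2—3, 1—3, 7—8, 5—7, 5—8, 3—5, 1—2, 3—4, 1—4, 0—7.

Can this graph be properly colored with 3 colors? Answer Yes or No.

1, 2, 3, 4 are pairwise adjacent (a clique of size 4), so at least 4 colors are needed.
So 3 colors are not enough.

No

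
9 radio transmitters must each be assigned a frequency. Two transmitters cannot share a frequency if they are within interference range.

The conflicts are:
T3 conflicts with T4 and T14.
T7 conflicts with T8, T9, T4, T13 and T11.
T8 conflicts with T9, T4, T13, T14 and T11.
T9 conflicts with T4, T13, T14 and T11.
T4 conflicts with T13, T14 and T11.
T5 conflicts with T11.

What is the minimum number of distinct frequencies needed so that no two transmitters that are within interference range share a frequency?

5

T7, T8, T9, T4, T13 all conflict with each other, so at least 5 frequencies are needed.
5 frequencies suffice: frequency 1 → {T4, T5}; frequency 2 → {T3, T9}; frequency 3 → {T8}; frequency 4 → {T7, T14}; frequency 5 → {T13, T11}. No two conflicting transmitters share a frequency.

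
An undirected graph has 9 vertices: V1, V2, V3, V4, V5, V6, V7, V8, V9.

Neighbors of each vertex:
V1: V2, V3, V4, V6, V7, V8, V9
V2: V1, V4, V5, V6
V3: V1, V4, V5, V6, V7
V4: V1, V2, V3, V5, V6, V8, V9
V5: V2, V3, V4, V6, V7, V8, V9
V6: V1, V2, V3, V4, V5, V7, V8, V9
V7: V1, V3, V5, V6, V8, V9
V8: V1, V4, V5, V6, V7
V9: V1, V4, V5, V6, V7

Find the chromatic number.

V5, V6, V7, V9 are mutually adjacent (a clique of size 4), so at least 4 colors are needed.
4 colors suffice: color 1 → {V6}; color 2 → {V4, V7}; color 3 → {V1, V5}; color 4 → {V2, V3, V8, V9}. No two adjacent vertices share a color.

4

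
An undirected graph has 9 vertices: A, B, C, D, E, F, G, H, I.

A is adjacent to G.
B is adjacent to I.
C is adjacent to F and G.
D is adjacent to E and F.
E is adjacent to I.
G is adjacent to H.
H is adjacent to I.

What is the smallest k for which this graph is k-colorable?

The cycle C-G-H-I-E-D-F-C has odd length 7, so it cannot be 2-colored; at least 3 colors are needed.
3 colors suffice: A=blue, B=blue, C=blue, D=red, E=blue, F=green, G=red, H=blue, I=red. Every edge joins two different colors.

3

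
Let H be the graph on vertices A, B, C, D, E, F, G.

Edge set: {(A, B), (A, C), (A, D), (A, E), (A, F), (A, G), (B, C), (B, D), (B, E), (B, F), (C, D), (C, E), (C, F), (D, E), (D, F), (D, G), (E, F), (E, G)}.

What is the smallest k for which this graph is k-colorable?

A, B, C, D, E, F are mutually adjacent (a clique of size 6), so at least 6 colors are needed.
One proper 6-coloring: A=1, B=5, C=6, D=2, E=3, F=4, G=4. No two adjacent vertices share a color.

6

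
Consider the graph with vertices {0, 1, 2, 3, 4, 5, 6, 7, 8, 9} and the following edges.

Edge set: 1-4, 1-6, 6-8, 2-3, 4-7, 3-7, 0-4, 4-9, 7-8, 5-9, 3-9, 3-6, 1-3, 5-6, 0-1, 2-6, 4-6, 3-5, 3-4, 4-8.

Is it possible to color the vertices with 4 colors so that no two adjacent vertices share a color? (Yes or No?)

Yes

The chromatic number is 4. 1, 3, 4, 6 are pairwise adjacent (a clique of size 4), so at least 4 colors are needed.
4 colors suffice: color a → {0, 3, 8}; color b → {2, 4, 5}; color c → {6, 7, 9}; color d → {1}.
That is already a proper 4-coloring.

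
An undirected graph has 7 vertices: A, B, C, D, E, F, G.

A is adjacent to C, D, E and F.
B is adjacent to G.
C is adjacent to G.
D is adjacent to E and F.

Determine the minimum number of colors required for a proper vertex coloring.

A, D, F are mutually adjacent, so at least 3 colors are needed.
3 colors suffice: color 1 → {A, G}; color 2 → {B, C, D}; color 3 → {E, F}. No two adjacent vertices share a color.

3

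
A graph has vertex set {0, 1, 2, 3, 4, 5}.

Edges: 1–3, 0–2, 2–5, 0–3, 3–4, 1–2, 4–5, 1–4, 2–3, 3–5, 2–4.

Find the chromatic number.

2, 3, 4, 5 are pairwise adjacent (a clique of size 4), so at least 4 colors are needed.
4 colors suffice: color a → {3}; color b → {2}; color c → {0, 4}; color d → {1, 5}. No two adjacent vertices share a color.

4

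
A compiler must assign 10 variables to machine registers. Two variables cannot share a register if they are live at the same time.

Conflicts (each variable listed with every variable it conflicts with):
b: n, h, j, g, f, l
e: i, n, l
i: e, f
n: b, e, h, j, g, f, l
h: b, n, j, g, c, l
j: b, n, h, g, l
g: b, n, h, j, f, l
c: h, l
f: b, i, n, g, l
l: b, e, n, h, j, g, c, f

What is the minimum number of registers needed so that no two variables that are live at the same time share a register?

b, n, h, j, g, l all conflict with each other, so at least 6 registers are needed.
6 registers suffice: register 1 → {i, l}; register 2 → {n, c}; register 3 → {e, g}; register 4 → {b}; register 5 → {h, f}; register 6 → {j}. Every pair that conflicts lands in different registers.

6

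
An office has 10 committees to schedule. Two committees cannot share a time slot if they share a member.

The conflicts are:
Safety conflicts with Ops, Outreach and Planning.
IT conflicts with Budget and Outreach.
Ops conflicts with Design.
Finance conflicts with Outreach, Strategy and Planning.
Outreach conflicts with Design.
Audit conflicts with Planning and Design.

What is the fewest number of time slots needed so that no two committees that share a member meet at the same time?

The cycle Outreach-Finance-Planning-Audit-Design-Outreach has odd length 5, so it cannot be 2-colored; at least 3 time slots are needed.
A valid assignment using 3 time slots: Safety=2, IT=2, Ops=1, Budget=1, Finance=2, Outreach=1, Strategy=1, Audit=3, Planning=1, Design=2. No two conflicting committees share a time slot.

3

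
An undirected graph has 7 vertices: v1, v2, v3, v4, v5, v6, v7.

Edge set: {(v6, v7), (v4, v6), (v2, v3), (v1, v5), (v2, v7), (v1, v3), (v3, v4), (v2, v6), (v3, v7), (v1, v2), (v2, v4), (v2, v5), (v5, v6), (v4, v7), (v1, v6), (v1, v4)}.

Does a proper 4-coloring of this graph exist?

The chromatic number is 4. v1, v2, v5, v6 form a clique, so at least 4 colors are needed.
4 colors suffice: color R → {v2}; color B → {v4, v5}; color G → {v3, v6}; color Y → {v1, v7}.
That is already a proper 4-coloring.

Yes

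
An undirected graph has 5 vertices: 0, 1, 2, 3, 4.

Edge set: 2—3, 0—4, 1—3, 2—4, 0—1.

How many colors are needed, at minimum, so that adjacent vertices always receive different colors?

3

The cycle 2-3-1-0-4-2 has odd length 5, so it cannot be 2-colored; at least 3 colors are needed.
One proper 3-coloring: 0=blue, 1=red, 2=green, 3=blue, 4=red. No two adjacent vertices share a color.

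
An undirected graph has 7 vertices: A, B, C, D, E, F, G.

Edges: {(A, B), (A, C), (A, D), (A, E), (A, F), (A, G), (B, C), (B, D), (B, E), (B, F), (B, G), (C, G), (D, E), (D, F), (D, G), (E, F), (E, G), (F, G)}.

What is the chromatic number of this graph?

6

A, B, D, E, F, G are mutually adjacent (a clique of size 6), so at least 6 colors are needed.
6 colors suffice: color 1 → {B}; color 2 → {G}; color 3 → {A}; color 4 → {C, D}; color 5 → {F}; color 6 → {E}. Each edge has distinct colors on its endpoints.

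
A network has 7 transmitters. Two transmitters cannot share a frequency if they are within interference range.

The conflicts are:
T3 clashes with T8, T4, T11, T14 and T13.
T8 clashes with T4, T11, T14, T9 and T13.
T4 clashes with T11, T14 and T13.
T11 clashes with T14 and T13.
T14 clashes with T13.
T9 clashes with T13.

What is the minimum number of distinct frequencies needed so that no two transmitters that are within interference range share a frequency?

6

T3, T8, T4, T11, T14, T13 pairwise conflict, so at least 6 frequencies are needed.
6 frequencies suffice: frequency 1 → {T8}; frequency 2 → {T13}; frequency 3 → {T4, T9}; frequency 4 → {T11}; frequency 5 → {T14}; frequency 6 → {T3}. Each listed conflict is separated.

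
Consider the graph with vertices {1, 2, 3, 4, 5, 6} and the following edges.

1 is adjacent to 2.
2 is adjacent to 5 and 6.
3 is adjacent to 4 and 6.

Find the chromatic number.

2 and 6 are adjacent, so at least 2 colors are needed.
2 colors suffice: 1=blue, 2=red, 3=red, 4=blue, 5=blue, 6=blue. Every edge joins two different colors.

2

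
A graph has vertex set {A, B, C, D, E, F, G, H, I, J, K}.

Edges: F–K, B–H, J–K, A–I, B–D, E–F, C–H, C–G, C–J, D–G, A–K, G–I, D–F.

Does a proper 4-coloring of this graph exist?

Yes

The chromatic number is 3. The cycle B-D-G-C-H-B has odd length 5, so it cannot be 2-colored; at least 3 colors are needed.
3 colors suffice: A=2, B=3, C=1, D=1, E=1, F=2, G=2, H=2, I=1, J=2, K=1.
Since 4 ≥ 3, a proper 4-coloring certainly exists.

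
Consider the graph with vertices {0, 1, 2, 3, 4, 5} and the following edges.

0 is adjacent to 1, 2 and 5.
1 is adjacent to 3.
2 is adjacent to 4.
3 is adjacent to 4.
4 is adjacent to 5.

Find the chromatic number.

3

The cycle 5-0-1-3-4-5 has odd length 5, so it cannot be 2-colored; at least 3 colors are needed.
3 colors suffice: color red → {0, 4}; color blue → {1, 2, 5}; color green → {3}. No two adjacent vertices share a color.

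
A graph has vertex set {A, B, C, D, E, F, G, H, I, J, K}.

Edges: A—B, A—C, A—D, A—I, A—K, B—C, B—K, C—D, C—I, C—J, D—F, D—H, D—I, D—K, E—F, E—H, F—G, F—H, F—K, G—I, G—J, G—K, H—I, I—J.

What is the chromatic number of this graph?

A, C, D, I are pairwise adjacent (a clique of size 4), so at least 4 colors are needed.
4 colors suffice: color 1 → {B, F, I}; color 2 → {D, E, G}; color 3 → {C, H, K}; color 4 → {A, J}. Every edge joins two different colors.

4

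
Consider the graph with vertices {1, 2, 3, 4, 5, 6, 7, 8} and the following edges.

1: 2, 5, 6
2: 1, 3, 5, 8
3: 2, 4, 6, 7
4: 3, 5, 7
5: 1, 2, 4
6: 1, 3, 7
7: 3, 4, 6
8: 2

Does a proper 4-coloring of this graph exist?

The chromatic number is 3. 1, 2, 5 are pairwise adjacent, so at least 3 colors are needed.
3 colors suffice: color red → {2, 4, 6}; color blue → {1, 3, 8}; color green → {5, 7}.
Since 4 ≥ 3, a proper 4-coloring certainly exists.

Yes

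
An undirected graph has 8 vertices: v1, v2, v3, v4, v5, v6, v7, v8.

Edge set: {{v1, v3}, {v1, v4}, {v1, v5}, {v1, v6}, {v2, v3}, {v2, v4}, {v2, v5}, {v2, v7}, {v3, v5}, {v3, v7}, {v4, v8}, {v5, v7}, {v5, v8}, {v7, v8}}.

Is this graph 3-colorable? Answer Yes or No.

No

v2, v3, v5, v7 form a clique, so at least 4 colors are needed.
So 3 colors are not enough.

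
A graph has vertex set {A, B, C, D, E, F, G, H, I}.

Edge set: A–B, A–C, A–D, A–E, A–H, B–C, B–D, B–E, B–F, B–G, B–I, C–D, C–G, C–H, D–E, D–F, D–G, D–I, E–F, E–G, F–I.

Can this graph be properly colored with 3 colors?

A, B, C, D are pairwise adjacent (a clique of size 4), so at least 4 colors are needed.
So 3 colors are not enough.

No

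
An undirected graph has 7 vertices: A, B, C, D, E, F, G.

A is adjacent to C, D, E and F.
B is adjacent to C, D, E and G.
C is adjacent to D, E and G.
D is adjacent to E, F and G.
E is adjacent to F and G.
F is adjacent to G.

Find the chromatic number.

5

B, C, D, E, G are mutually adjacent (a clique of size 5), so at least 5 colors are needed.
5 colors suffice: color red → {E}; color blue → {D}; color green → {C, F}; color yellow → {A, G}; color purple → {B}. No two adjacent vertices share a color.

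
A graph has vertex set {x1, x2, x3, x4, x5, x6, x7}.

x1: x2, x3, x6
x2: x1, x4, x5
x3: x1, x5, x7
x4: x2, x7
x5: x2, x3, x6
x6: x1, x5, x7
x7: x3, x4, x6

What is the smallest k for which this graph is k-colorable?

The cycle x4-x7-x3-x1-x2-x4 has odd length 5, so it cannot be 2-colored; at least 3 colors are needed.
One proper 3-coloring: x1=2, x2=1, x3=1, x4=3, x5=2, x6=1, x7=2. Every edge joins two different colors.

3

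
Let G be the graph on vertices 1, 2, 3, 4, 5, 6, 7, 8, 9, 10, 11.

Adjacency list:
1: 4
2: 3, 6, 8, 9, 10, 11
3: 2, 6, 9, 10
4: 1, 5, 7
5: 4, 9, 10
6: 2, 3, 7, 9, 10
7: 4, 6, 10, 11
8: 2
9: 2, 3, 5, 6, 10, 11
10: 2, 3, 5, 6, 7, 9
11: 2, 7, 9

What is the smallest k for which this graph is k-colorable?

2, 3, 6, 9, 10 form a clique, so at least 5 colors are needed.
5 colors suffice: 1=b, 2=b, 3=e, 4=a, 5=b, 6=d, 7=b, 8=a, 9=c, 10=a, 11=a. Every edge joins two different colors.

5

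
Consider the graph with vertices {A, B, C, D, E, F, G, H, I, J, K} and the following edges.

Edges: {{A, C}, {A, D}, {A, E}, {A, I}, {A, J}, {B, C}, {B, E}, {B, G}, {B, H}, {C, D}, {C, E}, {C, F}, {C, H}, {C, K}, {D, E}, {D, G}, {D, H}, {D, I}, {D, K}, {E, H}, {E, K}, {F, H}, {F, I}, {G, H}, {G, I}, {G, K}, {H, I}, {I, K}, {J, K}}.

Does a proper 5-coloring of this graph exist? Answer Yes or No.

The chromatic number is 4. C, D, E, H are mutually adjacent (a clique of size 4), so at least 4 colors are needed.
4 colors suffice: color 1 → {A, H, K}; color 2 → {C, I, J}; color 3 → {B, D, F}; color 4 → {E, G}.
Since 5 ≥ 4, a proper 5-coloring certainly exists.

Yes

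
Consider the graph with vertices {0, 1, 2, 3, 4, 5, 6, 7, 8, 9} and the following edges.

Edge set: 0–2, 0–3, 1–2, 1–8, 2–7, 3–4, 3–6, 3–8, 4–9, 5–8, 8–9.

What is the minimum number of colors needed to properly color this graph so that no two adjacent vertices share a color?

The cycle 0-2-1-8-3-0 has odd length 5, so it cannot be 2-colored; at least 3 colors are needed.
3 colors suffice: 0=c, 1=b, 2=a, 3=b, 4=a, 5=b, 6=a, 7=b, 8=a, 9=b. Each edge has distinct colors on its endpoints.

3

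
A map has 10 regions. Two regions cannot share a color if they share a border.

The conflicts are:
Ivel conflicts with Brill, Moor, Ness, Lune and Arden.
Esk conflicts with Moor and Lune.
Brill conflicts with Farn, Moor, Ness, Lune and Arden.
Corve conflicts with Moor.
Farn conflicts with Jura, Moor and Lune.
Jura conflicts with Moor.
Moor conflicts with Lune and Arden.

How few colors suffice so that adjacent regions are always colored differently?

4

Brill, Farn, Moor, Lune all conflict with each other, so at least 4 colors are needed.
4 colors suffice: Ivel=4, Esk=2, Brill=2, Corve=2, Farn=4, Jura=2, Moor=1, Ness=1, Lune=3, Arden=3. Every pair that conflicts lands in different colors.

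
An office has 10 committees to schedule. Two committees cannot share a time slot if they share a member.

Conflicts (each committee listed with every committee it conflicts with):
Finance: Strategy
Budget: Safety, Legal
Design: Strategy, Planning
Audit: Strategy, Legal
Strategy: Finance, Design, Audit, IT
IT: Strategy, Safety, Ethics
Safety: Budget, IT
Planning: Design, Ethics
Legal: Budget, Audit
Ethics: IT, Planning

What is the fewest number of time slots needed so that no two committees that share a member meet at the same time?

3

The cycle IT-Strategy-Design-Planning-Ethics-IT has odd length 5, so it cannot be 2-colored; at least 3 time slots are needed.
A valid assignment using 3 time slots: Finance=2, Budget=2, Design=2, Audit=2, Strategy=1, IT=2, Safety=1, Planning=1, Legal=1, Ethics=3. Each listed conflict is separated.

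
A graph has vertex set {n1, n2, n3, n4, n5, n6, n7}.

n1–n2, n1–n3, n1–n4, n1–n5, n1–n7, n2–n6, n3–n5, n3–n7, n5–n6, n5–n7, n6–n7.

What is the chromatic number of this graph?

4

n1, n3, n5, n7 are pairwise adjacent (a clique of size 4), so at least 4 colors are needed.
4 colors suffice: color 1 → {n1, n6}; color 2 → {n2, n4, n5}; color 3 → {n7}; color 4 → {n3}. Every edge joins two different colors.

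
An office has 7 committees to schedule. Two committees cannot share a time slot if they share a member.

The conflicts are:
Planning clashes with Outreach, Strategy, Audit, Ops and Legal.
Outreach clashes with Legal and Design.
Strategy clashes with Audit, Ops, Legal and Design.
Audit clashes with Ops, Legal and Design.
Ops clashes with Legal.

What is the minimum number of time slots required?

Planning, Strategy, Audit, Ops, Legal all conflict with each other, so at least 5 time slots are needed.
5 time slots suffice: time slot 1 → {Outreach, Strategy}; time slot 2 → {Planning, Design}; time slot 3 → {Legal}; time slot 4 → {Audit}; time slot 5 → {Ops}. Every pair that conflicts lands in different time slots.

5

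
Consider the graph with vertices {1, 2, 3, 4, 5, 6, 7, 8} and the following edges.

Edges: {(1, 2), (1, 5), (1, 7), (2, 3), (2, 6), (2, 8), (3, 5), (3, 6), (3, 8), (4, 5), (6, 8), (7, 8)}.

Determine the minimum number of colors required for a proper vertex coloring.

2, 3, 6, 8 form a clique, so at least 4 colors are needed.
4 colors suffice: 1=a, 2=b, 3=a, 4=a, 5=b, 6=d, 7=b, 8=c. No two adjacent vertices share a color.

4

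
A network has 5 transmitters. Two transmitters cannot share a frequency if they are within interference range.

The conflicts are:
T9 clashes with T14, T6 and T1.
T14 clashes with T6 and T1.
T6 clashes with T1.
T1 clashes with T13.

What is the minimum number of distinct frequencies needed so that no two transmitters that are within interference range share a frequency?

4

T9, T14, T6, T1 pairwise conflict, so at least 4 frequencies are needed.
A valid assignment using 4 frequencies: T9=4, T14=3, T6=2, T1=1, T13=2. No two conflicting transmitters share a frequency.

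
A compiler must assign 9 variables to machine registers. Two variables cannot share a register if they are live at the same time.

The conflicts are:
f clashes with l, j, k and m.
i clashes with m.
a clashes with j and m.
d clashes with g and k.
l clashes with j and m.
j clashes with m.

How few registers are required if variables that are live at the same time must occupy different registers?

4

f, l, j, m are mutually in conflict, so at least 4 registers are needed.
4 registers suffice: f=3, i=2, a=3, d=2, l=4, j=2, g=1, k=1, m=1. Each listed conflict is separated.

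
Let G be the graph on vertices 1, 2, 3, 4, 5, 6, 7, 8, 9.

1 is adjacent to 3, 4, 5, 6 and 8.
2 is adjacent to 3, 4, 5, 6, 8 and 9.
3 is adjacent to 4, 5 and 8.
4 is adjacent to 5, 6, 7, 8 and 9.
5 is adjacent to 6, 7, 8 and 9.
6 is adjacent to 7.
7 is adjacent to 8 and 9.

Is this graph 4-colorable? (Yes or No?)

2, 3, 4, 5, 8 are pairwise adjacent (a clique of size 5), so at least 5 colors are needed.
So 4 colors are not enough.

No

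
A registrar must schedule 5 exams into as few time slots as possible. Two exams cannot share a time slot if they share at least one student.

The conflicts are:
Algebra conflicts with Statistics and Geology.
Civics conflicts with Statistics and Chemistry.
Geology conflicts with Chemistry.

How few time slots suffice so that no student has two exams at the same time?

3

The cycle Chemistry-Civics-Statistics-Algebra-Geology-Chemistry has odd length 5, so it cannot be 2-colored; at least 3 time slots are needed.
Using 3 time slots: Algebra=2, Civics=2, Statistics=1, Geology=1, Chemistry=3. Each listed conflict is separated.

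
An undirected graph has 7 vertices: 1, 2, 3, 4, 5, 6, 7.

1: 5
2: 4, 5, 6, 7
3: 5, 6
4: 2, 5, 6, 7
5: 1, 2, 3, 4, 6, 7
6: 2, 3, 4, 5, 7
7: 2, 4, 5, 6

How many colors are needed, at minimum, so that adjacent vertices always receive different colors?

2, 4, 5, 6, 7 form a clique, so at least 5 colors are needed.
5 colors suffice: color red → {5}; color blue → {1, 6}; color green → {2, 3}; color yellow → {4}; color purple → {7}. No two adjacent vertices share a color.

5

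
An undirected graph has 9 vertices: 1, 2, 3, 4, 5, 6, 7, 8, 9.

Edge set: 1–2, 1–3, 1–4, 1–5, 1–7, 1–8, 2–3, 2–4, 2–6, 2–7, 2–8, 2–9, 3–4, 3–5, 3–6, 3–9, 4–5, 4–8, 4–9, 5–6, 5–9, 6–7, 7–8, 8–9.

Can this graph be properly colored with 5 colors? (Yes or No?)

The chromatic number is 4. 1, 2, 4, 8 form a clique, so at least 4 colors are needed.
4 colors suffice: 1=b, 2=a, 3=c, 4=d, 5=a, 6=b, 7=d, 8=c, 9=b.
Since 5 ≥ 4, a proper 5-coloring certainly exists.

Yes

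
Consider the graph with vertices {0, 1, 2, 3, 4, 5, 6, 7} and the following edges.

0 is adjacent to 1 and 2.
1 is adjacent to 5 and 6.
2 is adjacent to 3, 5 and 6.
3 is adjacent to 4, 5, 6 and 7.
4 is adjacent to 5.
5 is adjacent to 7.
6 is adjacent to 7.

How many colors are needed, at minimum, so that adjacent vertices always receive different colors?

3, 6, 7 are pairwise adjacent, so at least 3 colors are needed.
A valid assignment using 3 colors: 0=b, 1=a, 2=c, 3=a, 4=c, 5=b, 6=b, 7=c. Every edge joins two different colors.

3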